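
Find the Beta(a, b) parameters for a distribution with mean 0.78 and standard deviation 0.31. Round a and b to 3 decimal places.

a = 0.613, b = 0.173

First σ² = 0.0961. Setting a = μn, b = (1−μ)n with n = a+b,
μ(1−μ)/(n+1) = 0.0961 ⇒ n+1 = 0.1716/0.0961 = 1.7856 ⇒ n = 0.7856.
Hence a = 0.78×0.7856 = 0.613, b = 0.22×0.7856 = 0.173.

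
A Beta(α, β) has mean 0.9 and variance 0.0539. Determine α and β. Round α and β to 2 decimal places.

α = 0.60, β = 0.07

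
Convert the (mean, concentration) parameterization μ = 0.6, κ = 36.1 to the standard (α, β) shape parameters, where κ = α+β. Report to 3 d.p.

α = 21.660, β = 14.440

Split κ in proportion μ : (1−μ): α = 0.6·36.1 = 21.660, β = 36.1 − 21.660 = 14.440.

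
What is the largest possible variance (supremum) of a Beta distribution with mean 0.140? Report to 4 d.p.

For fixed mean μ the Beta variance is μ(1−μ)/(α+β+1), increasing as α+β decreases.
Its least upper bound (not attained) is μ(1−μ) = 0.140·0.860 = 0.1204.

0.1204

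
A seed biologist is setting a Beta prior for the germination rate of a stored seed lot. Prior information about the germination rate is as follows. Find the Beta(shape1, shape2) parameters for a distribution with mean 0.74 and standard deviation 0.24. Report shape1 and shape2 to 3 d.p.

First σ² = 0.0576. Setting shape1 = μn, shape2 = (1−μ)n with n = shape1+shape2,
μ(1−μ)/(n+1) = 0.0576 ⇒ n+1 = 0.1924/0.0576 = 3.3403 ⇒ n = 2.3403.
Hence shape1 = 0.74×2.3403 = 1.732, shape2 = 0.26×2.3403 = 0.608.

shape1 = 1.732, shape2 = 0.608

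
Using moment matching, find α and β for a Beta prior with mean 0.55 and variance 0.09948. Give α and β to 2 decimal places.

α = 0.82, β = 0.67

By moment matching, α+β = μ(1−μ)/σ² − 1 = (0.55·0.45)/0.09948 − 1 = 2.4879 − 1 = 1.4879.
Since α/(α+β) = μ, α = 0.55·1.4879 = 0.82 and β = 0.45·1.4879 = 0.67.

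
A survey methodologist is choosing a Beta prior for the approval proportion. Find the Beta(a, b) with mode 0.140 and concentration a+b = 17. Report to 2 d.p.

a = 3.10, b = 13.90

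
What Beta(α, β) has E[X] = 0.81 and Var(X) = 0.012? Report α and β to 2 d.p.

α = 9.58, β = 2.25

Let s = α+β. The Beta variance is μ(1−μ)/(s+1).
So s+1 = μ(1−μ)/σ² = (0.81×0.19)/0.012 = 0.1539/0.012 = 12.8250, giving s = 11.8250.
Then α = μs = 0.81×11.8250 = 9.58 and β = (1−μ)s = 0.19×11.8250 = 2.25.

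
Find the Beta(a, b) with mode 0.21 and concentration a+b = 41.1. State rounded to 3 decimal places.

a = 9.211, b = 31.889

Mode = (a−1)/(κ−2) with κ = a+b, so a−1 = 0.21·39.1 = 8.211.
a = 9.211; b = κ − a = 31.889.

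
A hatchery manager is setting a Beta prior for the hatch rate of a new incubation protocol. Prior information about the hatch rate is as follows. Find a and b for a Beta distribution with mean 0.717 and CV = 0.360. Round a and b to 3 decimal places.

σ = CV·μ = 0.360×0.717 = 0.25812, so σ² = 0.066626.
s+1 = μ(1−μ)/σ² = 0.202911/0.066626 = 3.0455, so s = a+b = 2.0455.
a = μs = 1.467, b = (1−μ)s = 0.579.

a = 1.467, b = 0.579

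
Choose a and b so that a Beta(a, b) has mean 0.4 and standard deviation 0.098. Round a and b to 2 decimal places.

Variance = 0.098² = 0.009604. The moment-matching identity a+b = μ(1−μ)/Var − 1 gives
a+b = 0.24/0.009604 − 1 = 23.9896, so a = μ·23.9896 = 9.60 and b = (1−μ)·23.9896 = 14.39.

a = 9.60, b = 14.39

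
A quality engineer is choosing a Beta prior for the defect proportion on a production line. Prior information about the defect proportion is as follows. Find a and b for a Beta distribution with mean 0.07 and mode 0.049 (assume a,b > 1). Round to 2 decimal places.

With s = a+b: μ = a/s and mode = (a−1)/(s−2). Eliminating a = μs,
μs − 1 = m(s−2) ⇒ s(μ−m) = 1−2m ⇒ s = 0.902/0.021 = 42.9524.
So a = μs = 3.01, b = (1−μ)s = 39.95.

a = 3.01, b = 39.95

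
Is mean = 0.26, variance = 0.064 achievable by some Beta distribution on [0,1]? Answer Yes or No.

Yes

For any Beta, Var(X) < E[X]·(1−E[X]).
Here μ(1−μ) = 0.26×0.74 = 0.1924, and 0.064 < 0.1924.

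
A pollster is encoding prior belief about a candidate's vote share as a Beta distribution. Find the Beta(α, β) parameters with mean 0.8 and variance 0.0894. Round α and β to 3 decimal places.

By moment matching, α+β = μ(1−μ)/σ² − 1 = (0.8·0.2)/0.0894 − 1 = 1.7897 − 1 = 0.7897.
Since α/(α+β) = μ, α = 0.8·0.7897 = 0.632 and β = 0.2·0.7897 = 0.158.

α = 0.632, β = 0.158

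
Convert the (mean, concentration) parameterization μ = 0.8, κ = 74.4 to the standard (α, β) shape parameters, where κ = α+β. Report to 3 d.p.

α = 59.520, β = 14.880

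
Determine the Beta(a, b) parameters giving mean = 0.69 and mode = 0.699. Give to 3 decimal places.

a = 30.513, b = 13.709

Let s = a+b. Mean gives a = μs = 0.69s; mode gives (a−1)/(s−2) = 0.699.
Substituting: 0.69s − 1 = 0.699(s−2) = 0.699s − 1.398, so -0.009s = -0.398 and s = 44.2222.
Then a = 0.69×44.2222 = 30.513 and b = s−a = 13.709.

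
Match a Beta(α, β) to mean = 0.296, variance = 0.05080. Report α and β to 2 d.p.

Let s = α+β. The Beta variance is μ(1−μ)/(s+1).
So s+1 = μ(1−μ)/σ² = (0.296×0.704)/0.05080 = 0.208384/0.05080 = 4.1020, giving s = 3.1020.
Then α = μs = 0.296×3.1020 = 0.92 and β = (1−μ)s = 0.704×3.1020 = 2.18.

α = 0.92, β = 2.18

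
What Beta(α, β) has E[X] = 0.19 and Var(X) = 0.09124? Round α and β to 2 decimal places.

Write ν = α+β; then α = μν and Var = μ(1−μ)/(ν+1).
ν = μ(1−μ)/Var − 1 = 0.1539/0.09124 − 1 = 0.6868.
α = 0.19·0.6868 = 0.13, β = 0.81·0.6868 = 0.56.

α = 0.13, β = 0.56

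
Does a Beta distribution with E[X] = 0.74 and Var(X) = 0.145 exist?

Yes

A Beta with mean μ has variance μ(1−μ)/(α+β+1) < μ(1−μ).
Here μ(1−μ) = 0.74×0.26 = 0.1924, and 0.145 < 0.1924.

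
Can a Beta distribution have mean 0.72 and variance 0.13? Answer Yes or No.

The Beta variance bound is σ² < μ(1−μ).
Here μ(1−μ) = 0.72×0.28 = 0.2016, and 0.13 < 0.2016.

Yes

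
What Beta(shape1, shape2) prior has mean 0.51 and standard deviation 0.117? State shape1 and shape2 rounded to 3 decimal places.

shape1 = 8.800, shape2 = 8.455

Variance = 0.117² = 0.013689. The moment-matching identity shape1+shape2 = μ(1−μ)/Var − 1 gives
shape1+shape2 = 0.2499/0.013689 − 1 = 17.2555, so shape1 = μ·17.2555 = 8.800 and shape2 = (1−μ)·17.2555 = 8.455.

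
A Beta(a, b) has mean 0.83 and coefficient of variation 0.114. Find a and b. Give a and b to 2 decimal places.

a = 12.25, b = 2.51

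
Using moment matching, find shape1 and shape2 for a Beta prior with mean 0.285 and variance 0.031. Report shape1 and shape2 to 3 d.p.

By moment matching, shape1+shape2 = μ(1−μ)/σ² − 1 = (0.285·0.715)/0.031 − 1 = 6.5734 − 1 = 5.5734.
Since shape1/(shape1+shape2) = μ, shape1 = 0.285·5.5734 = 1.588 and shape2 = 0.715·5.5734 = 3.985.

shape1 = 1.588, shape2 = 3.985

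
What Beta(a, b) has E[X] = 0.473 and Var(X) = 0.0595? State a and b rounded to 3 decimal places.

a = 1.509, b = 1.681

Let s = a+b. The Beta variance is μ(1−μ)/(s+1).
So s+1 = μ(1−μ)/σ² = (0.473×0.527)/0.0595 = 0.249271/0.0595 = 4.1894, giving s = 3.1894.
Then a = μs = 0.473×3.1894 = 1.509 and b = (1−μ)s = 0.527×3.1894 = 1.681.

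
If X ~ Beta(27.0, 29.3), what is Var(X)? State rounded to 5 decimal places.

α+β = 56.3 and αβ = 791.10, so Var = αβ/[(α+β)²(α+β+1)] = 791.10/181623.237 = 0.00436.

0.00436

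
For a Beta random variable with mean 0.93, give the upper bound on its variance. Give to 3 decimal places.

For fixed mean μ the Beta variance is μ(1−μ)/(α+β+1), increasing as α+β decreases.
Its least upper bound (not attained) is μ(1−μ) = 0.93·0.07 = 0.065.

0.065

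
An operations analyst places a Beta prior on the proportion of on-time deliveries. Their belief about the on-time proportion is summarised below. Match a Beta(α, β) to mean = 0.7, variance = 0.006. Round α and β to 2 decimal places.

α = 23.80, β = 10.20

By moment matching, α+β = μ(1−μ)/σ² − 1 = (0.7·0.3)/0.006 − 1 = 35.0000 − 1 = 34.0000.
Since α/(α+β) = μ, α = 0.7·34.0000 = 23.80 and β = 0.3·34.0000 = 10.20.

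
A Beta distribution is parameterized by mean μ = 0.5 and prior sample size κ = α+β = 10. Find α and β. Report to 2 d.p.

Split κ in proportion μ : (1−μ): α = 0.5·10 = 5.00, β = 10 − 5.00 = 5.00.

α = 5.00, β = 5.00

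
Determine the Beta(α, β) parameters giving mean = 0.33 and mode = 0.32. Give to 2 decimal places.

α = 11.88, β = 24.12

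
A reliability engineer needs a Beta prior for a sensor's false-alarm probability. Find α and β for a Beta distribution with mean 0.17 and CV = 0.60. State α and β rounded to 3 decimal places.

α = 2.136, β = 10.427

Var = (CV·μ)² = (0.60×0.17)² = 0.010404.
α+β = μ(1−μ)/Var − 1 = 0.1411/0.010404 − 1 = 12.5621.
Thus α = 0.17·12.5621 = 2.136 and β = 0.83·12.5621 = 10.427.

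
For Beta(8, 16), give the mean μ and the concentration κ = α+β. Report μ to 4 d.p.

κ = α+β = 8+16 = 24; μ = α/κ = 8/24 = 0.3333.

μ = 0.3333, κ = 24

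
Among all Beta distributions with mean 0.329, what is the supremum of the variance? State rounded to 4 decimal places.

0.2208

Var = μ(1−μ)/(α+β+1), which approaches μ(1−μ) as α+β → 0.
So the supremum is μ(1−μ) = 0.329×0.671 = 0.2208.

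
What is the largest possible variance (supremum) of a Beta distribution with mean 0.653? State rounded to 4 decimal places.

0.2266

For fixed mean μ the Beta variance is μ(1−μ)/(α+β+1), increasing as α+β decreases.
Its least upper bound (not attained) is μ(1−μ) = 0.653·0.347 = 0.2266.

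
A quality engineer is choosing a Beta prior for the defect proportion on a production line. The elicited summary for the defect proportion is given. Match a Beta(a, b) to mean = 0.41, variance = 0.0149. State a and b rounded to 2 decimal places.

a = 6.25, b = 8.99

By moment matching, a+b = μ(1−μ)/σ² − 1 = (0.41·0.59)/0.0149 − 1 = 16.2349 − 1 = 15.2349.
Since a/(a+b) = μ, a = 0.41·15.2349 = 6.25 and b = 0.59·15.2349 = 8.99.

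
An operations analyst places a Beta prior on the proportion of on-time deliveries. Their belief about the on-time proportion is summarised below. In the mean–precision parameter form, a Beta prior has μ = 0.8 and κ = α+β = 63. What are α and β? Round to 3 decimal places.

α = 50.400, β = 12.600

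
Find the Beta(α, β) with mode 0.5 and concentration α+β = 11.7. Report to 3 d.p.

For α,β>1 the mode is (α−1)/(α+β−2), so α = mode·(κ−2)+1 = 0.5×9.7+1 = 5.850.
And β = (1−mode)·(κ−2)+1 = 0.5×9.7+1 = 5.850.

α = 5.850, β = 5.850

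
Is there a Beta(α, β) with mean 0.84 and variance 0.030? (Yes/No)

For any Beta, Var(X) < E[X]·(1−E[X]).
Here μ(1−μ) = 0.84×0.16 = 0.1344, and 0.030 < 0.1344.

Yes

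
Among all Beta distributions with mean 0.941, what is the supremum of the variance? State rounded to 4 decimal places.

Var = μ(1−μ)/(α+β+1), which approaches μ(1−μ) as α+β → 0.
So the supremum is μ(1−μ) = 0.941×0.059 = 0.0555.

0.0555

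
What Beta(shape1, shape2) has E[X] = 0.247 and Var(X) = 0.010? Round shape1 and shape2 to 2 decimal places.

shape1 = 4.35, shape2 = 13.25

Let s = shape1+shape2. The Beta variance is μ(1−μ)/(s+1).
So s+1 = μ(1−μ)/σ² = (0.247×0.753)/0.010 = 0.185991/0.010 = 18.5991, giving s = 17.5991.
Then shape1 = μs = 0.247×17.5991 = 4.35 and shape2 = (1−μ)s = 0.753×17.5991 = 13.25.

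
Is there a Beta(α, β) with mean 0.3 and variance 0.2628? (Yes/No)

No

The Beta variance bound is σ² < μ(1−μ).
Here μ(1−μ) = 0.3×0.7 = 0.21, and 0.2628 ≥ 0.21.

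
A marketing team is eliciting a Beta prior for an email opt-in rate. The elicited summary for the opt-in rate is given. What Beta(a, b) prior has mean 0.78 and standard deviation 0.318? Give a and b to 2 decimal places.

σ² = 0.318² = 0.101124.
With s = a+b, Var = μ(1−μ)/(s+1), so s+1 = (0.78×0.22)/0.101124 = 1.6969 and s = 0.6969.
a = μs = 0.54, b = (1−μ)s = 0.15.

a = 0.54, b = 0.15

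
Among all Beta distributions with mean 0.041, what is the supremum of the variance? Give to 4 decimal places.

0.0393

Var = μ(1−μ)/(α+β+1), which approaches μ(1−μ) as α+β → 0.
So the supremum is μ(1−μ) = 0.041×0.959 = 0.0393.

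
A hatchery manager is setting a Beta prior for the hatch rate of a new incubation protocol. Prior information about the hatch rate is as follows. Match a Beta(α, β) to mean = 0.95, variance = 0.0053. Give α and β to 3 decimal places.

Let s = α+β. The Beta variance is μ(1−μ)/(s+1).
So s+1 = μ(1−μ)/σ² = (0.95×0.05)/0.0053 = 0.0475/0.0053 = 8.9623, giving s = 7.9623.
Then α = μs = 0.95×7.9623 = 7.564 and β = (1−μ)s = 0.05×7.9623 = 0.398.

α = 7.564, β = 0.398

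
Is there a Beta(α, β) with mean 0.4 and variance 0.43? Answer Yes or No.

No

For any Beta, Var(X) < E[X]·(1−E[X]).
Here μ(1−μ) = 0.4×0.6 = 0.24, and 0.43 ≥ 0.24.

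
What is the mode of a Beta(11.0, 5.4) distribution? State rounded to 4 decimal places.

The density x^(α−1)(1−x)^(β−1) is maximised at (α−1)/(α+β−2) = 10.0/14.4 = 0.6944.

0.6944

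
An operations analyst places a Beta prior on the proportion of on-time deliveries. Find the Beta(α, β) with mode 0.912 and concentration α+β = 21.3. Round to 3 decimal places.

α = 18.602, β = 2.698

Since the density peak of Beta(α,β) is at (α−1)/(α+β−2),
α = 1 + 0.912(21.3−2) = 18.602 and β = 21.3 − 18.602 = 2.698.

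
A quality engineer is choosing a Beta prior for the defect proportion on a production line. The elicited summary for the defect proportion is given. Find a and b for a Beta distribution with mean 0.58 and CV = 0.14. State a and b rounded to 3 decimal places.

a = 20.849, b = 15.097

σ = CV·μ = 0.14×0.58 = 0.08120, so σ² = 0.006593.
s+1 = μ(1−μ)/σ² = 0.2436/0.006593 = 36.9458, so s = a+b = 35.9458.
a = μs = 20.849, b = (1−μ)s = 15.097.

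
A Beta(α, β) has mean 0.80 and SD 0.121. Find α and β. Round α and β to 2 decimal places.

α = 7.94, β = 1.99

Variance = 0.121² = 0.014641. The moment-matching identity α+β = μ(1−μ)/Var − 1 gives
α+β = 0.1600/0.014641 − 1 = 9.9282, so α = μ·9.9282 = 7.94 and β = (1−μ)·9.9282 = 1.99.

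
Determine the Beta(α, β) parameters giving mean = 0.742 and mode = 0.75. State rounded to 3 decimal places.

Let s = α+β. Mean gives α = μs = 0.742s; mode gives (α−1)/(s−2) = 0.75.
Substituting: 0.742s − 1 = 0.75(s−2) = 0.75s − 1.50, so -0.008s = -0.50 and s = 62.5000.
Then α = 0.742×62.5000 = 46.375 and β = s−α = 16.125.

α = 46.375, β = 16.125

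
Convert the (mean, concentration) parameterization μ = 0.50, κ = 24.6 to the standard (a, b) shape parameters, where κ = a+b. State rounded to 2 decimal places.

a = μκ = 0.50×24.6 = 12.30 and b = (1−μ)κ = 0.50×24.6 = 12.30.

a = 12.30, b = 12.30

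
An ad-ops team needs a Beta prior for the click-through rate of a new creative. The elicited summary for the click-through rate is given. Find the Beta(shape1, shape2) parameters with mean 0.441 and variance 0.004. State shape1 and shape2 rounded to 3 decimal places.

shape1 = 26.738, shape2 = 33.892

Let s = shape1+shape2. The Beta variance is μ(1−μ)/(s+1).
So s+1 = μ(1−μ)/σ² = (0.441×0.559)/0.004 = 0.246519/0.004 = 61.6297, giving s = 60.6297.
Then shape1 = μs = 0.441×60.6297 = 26.738 and shape2 = (1−μ)s = 0.559×60.6297 = 33.892.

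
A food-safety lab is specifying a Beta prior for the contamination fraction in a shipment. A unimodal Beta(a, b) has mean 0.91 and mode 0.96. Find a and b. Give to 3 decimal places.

a = 16.744, b = 1.656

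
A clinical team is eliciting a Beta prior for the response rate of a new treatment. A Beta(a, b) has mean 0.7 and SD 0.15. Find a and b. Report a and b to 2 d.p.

σ² = 0.15² = 0.0225.
With s = a+b, Var = μ(1−μ)/(s+1), so s+1 = (0.7×0.3)/0.0225 = 9.3333 and s = 8.3333.
a = μs = 5.83, b = (1−μ)s = 2.50.

a = 5.83, b = 2.50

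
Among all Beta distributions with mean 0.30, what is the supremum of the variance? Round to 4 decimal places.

For fixed mean μ the Beta variance is μ(1−μ)/(α+β+1), increasing as α+β decreases.
Its least upper bound (not attained) is μ(1−μ) = 0.30·0.70 = 0.2100.

0.2100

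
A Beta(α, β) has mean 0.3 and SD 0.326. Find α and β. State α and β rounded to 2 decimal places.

Variance = 0.326² = 0.106276. The moment-matching identity α+β = μ(1−μ)/Var − 1 gives
α+β = 0.21/0.106276 − 1 = 0.9760, so α = μ·0.9760 = 0.29 and β = (1−μ)·0.9760 = 0.68.

α = 0.29, β = 0.68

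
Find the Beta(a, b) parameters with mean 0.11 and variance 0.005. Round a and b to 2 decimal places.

a = 2.04, b = 16.54

Let s = a+b. The Beta variance is μ(1−μ)/(s+1).
So s+1 = μ(1−μ)/σ² = (0.11×0.89)/0.005 = 0.0979/0.005 = 19.5800, giving s = 18.5800.
Then a = μs = 0.11×18.5800 = 2.04 and b = (1−μ)s = 0.89×18.5800 = 16.54.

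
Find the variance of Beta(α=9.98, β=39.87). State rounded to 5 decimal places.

0.00315

α+β = 49.85 and αβ = 397.9026, so Var = αβ/[(α+β)²(α+β+1)] = 397.9026/126363.394125 = 0.00315.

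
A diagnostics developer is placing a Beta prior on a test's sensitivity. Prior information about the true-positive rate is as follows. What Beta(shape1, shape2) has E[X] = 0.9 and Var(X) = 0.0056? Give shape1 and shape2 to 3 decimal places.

Write ν = shape1+shape2; then shape1 = μν and Var = μ(1−μ)/(ν+1).
ν = μ(1−μ)/Var − 1 = 0.09/0.0056 − 1 = 15.0714.
shape1 = 0.9·15.0714 = 13.564, shape2 = 0.1·15.0714 = 1.507.

shape1 = 13.564, shape2 = 1.507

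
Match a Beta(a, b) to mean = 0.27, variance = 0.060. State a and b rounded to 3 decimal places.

Let s = a+b. The Beta variance is μ(1−μ)/(s+1).
So s+1 = μ(1−μ)/σ² = (0.27×0.73)/0.060 = 0.1971/0.060 = 3.2850, giving s = 2.2850.
Then a = μs = 0.27×2.2850 = 0.617 and b = (1−μ)s = 0.73×2.2850 = 1.668.

a = 0.617, b = 1.668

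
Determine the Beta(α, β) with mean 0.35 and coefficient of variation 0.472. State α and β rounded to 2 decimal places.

σ = CV·μ = 0.472×0.35 = 0.16520, so σ² = 0.027291.
s+1 = μ(1−μ)/σ² = 0.2275/0.027291 = 8.3361, so s = α+β = 7.3361.
α = μs = 2.57, β = (1−μ)s = 4.77.

α = 2.57, β = 4.77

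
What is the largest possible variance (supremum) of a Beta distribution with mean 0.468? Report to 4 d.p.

0.2490

For fixed mean μ the Beta variance is μ(1−μ)/(α+β+1), increasing as α+β decreases.
Its least upper bound (not attained) is μ(1−μ) = 0.468·0.532 = 0.2490.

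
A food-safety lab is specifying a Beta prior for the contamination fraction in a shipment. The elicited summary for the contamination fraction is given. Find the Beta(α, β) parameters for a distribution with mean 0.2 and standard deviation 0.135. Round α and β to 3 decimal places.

α = 1.556, β = 6.223

First σ² = 0.018225. Setting α = μn, β = (1−μ)n with n = α+β,
μ(1−μ)/(n+1) = 0.018225 ⇒ n+1 = 0.16/0.018225 = 8.7791 ⇒ n = 7.7791.
Hence α = 0.2×7.7791 = 1.556, β = 0.8×7.7791 = 6.223.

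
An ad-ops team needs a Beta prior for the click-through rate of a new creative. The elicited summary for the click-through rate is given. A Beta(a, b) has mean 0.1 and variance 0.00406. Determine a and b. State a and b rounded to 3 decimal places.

a = 2.117, b = 19.051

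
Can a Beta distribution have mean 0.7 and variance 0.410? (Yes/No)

The Beta variance bound is σ² < μ(1−μ).
Here μ(1−μ) = 0.7×0.3 = 0.21, and 0.410 ≥ 0.21.

No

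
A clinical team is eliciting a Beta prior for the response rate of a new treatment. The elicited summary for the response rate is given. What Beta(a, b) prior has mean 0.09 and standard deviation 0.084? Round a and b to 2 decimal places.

Variance = 0.084² = 0.007056. The moment-matching identity a+b = μ(1−μ)/Var − 1 gives
a+b = 0.0819/0.007056 − 1 = 10.6071, so a = μ·10.6071 = 0.95 and b = (1−μ)·10.6071 = 9.65.

a = 0.95, b = 9.65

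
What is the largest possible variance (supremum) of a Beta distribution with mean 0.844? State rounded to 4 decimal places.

Var = μ(1−μ)/(α+β+1), which approaches μ(1−μ) as α+β → 0.
So the supremum is μ(1−μ) = 0.844×0.156 = 0.1317.

0.1317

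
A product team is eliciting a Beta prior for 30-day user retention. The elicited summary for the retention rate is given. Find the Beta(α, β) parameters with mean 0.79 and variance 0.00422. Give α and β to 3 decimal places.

By moment matching, α+β = μ(1−μ)/σ² − 1 = (0.79·0.21)/0.00422 − 1 = 39.3128 − 1 = 38.3128.
Since α/(α+β) = μ, α = 0.79·38.3128 = 30.267 and β = 0.21·38.3128 = 8.046.

α = 30.267, β = 8.046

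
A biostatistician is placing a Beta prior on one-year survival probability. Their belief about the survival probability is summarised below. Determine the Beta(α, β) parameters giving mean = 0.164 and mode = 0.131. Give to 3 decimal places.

α = 3.668, β = 18.696

Let s = α+β. Mean gives α = μs = 0.164s; mode gives (α−1)/(s−2) = 0.131.
Substituting: 0.164s − 1 = 0.131(s−2) = 0.131s − 0.262, so 0.033s = 0.738 and s = 22.3636.
Then α = 0.164×22.3636 = 3.668 and β = s−α = 18.696.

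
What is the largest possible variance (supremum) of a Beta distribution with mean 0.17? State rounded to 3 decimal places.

Var = μ(1−μ)/(α+β+1), which approaches μ(1−μ) as α+β → 0.
So the supremum is μ(1−μ) = 0.17×0.83 = 0.141.

0.141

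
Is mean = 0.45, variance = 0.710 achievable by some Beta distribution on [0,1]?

For any Beta, Var(X) < E[X]·(1−E[X]).
Here μ(1−μ) = 0.45×0.55 = 0.2475, and 0.710 ≥ 0.2475.

No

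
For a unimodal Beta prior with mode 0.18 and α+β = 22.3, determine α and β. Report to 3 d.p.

Since the density peak of Beta(α,β) is at (α−1)/(α+β−2),
α = 1 + 0.18(22.3−2) = 4.654 and β = 22.3 − 4.654 = 17.646.

α = 4.654, β = 17.646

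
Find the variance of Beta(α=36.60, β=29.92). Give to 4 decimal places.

α+β = 66.52 and αβ = 1095.0720, so Var = αβ/[(α+β)²(α+β+1)] = 1095.0720/298769.950208 = 0.0037.

0.0037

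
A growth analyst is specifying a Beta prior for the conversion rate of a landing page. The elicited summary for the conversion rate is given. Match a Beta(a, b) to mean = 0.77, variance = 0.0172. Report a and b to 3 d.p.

Let s = a+b. The Beta variance is μ(1−μ)/(s+1).
So s+1 = μ(1−μ)/σ² = (0.77×0.23)/0.0172 = 0.1771/0.0172 = 10.2965, giving s = 9.2965.
Then a = μs = 0.77×9.2965 = 7.158 and b = (1−μ)s = 0.23×9.2965 = 2.138.

a = 7.158, b = 2.138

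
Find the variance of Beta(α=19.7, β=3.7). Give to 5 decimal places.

0.00546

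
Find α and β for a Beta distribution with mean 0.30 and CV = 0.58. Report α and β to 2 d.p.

α = 1.78, β = 4.16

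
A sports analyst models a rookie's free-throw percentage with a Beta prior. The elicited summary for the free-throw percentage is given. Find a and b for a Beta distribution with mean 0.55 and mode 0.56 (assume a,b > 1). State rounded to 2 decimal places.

a = 6.60, b = 5.40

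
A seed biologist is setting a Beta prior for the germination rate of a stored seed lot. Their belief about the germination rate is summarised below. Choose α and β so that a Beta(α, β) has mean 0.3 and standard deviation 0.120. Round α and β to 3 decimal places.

α = 4.075, β = 9.508

σ² = 0.120² = 0.014400.
With s = α+β, Var = μ(1−μ)/(s+1), so s+1 = (0.3×0.7)/0.014400 = 14.5833 and s = 13.5833.
α = μs = 4.075, β = (1−μ)s = 9.508.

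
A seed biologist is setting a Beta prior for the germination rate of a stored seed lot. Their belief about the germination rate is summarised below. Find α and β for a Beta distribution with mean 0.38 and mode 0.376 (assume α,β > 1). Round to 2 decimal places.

With s = α+β: μ = α/s and mode = (α−1)/(s−2). Eliminating α = μs,
μs − 1 = m(s−2) ⇒ s(μ−m) = 1−2m ⇒ s = 0.248/0.004 = 62.0000.
So α = μs = 23.56, β = (1−μ)s = 38.44.

α = 23.56, β = 38.44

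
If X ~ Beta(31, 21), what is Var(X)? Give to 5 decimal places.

0.00454

α+β = 52 and αβ = 651, so Var = αβ/[(α+β)²(α+β+1)] = 651/143312 = 0.00454.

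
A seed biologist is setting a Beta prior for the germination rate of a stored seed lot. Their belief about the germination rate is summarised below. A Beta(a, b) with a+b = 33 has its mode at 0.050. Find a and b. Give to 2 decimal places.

Since the density peak of Beta(a,b) is at (a−1)/(a+b−2),
a = 1 + 0.050(33−2) = 2.55 and b = 33 − 2.55 = 30.45.

a = 2.55, b = 30.45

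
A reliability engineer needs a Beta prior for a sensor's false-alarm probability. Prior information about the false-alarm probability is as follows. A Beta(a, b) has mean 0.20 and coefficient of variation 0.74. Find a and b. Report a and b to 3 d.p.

a = 1.261, b = 5.044

σ = CV·μ = 0.74×0.20 = 0.14800, so σ² = 0.021904.
s+1 = μ(1−μ)/σ² = 0.1600/0.021904 = 7.3046, so s = a+b = 6.3046.
a = μs = 1.261, b = (1−μ)s = 5.044.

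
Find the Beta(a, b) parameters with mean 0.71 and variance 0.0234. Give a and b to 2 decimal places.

a = 5.54, b = 2.26

Write ν = a+b; then a = μν and Var = μ(1−μ)/(ν+1).
ν = μ(1−μ)/Var − 1 = 0.2059/0.0234 − 1 = 7.7991.
a = 0.71·7.7991 = 5.54, b = 0.29·7.7991 = 2.26.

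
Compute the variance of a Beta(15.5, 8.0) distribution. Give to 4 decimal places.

0.0092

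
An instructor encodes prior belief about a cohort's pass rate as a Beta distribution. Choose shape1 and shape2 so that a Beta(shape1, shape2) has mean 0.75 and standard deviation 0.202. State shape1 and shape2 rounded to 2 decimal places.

σ² = 0.202² = 0.040804.
With s = shape1+shape2, Var = μ(1−μ)/(s+1), so s+1 = (0.75×0.25)/0.040804 = 4.5951 and s = 3.5951.
shape1 = μs = 2.70, shape2 = (1−μ)s = 0.90.

shape1 = 2.70, shape2 = 0.90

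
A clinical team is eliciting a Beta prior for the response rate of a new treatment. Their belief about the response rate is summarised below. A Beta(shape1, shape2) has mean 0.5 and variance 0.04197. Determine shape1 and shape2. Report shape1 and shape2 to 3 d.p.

shape1 = 2.478, shape2 = 2.478

Write ν = shape1+shape2; then shape1 = μν and Var = μ(1−μ)/(ν+1).
ν = μ(1−μ)/Var − 1 = 0.25/0.04197 − 1 = 4.9566.
shape1 = 0.5·4.9566 = 2.478, shape2 = 0.5·4.9566 = 2.478.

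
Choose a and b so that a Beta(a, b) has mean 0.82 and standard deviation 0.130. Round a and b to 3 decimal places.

a = 6.342, b = 1.392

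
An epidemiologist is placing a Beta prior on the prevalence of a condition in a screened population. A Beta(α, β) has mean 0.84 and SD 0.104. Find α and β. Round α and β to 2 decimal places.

σ² = 0.104² = 0.010816.
With s = α+β, Var = μ(1−μ)/(s+1), so s+1 = (0.84×0.16)/0.010816 = 12.4260 and s = 11.4260.
α = μs = 9.60, β = (1−μ)s = 1.83.

α = 9.60, β = 1.83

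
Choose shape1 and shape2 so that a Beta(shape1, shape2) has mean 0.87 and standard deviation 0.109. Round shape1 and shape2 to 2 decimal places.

shape1 = 7.41, shape2 = 1.11

σ² = 0.109² = 0.011881.
With s = shape1+shape2, Var = μ(1−μ)/(s+1), so s+1 = (0.87×0.13)/0.011881 = 9.5194 and s = 8.5194.
shape1 = μs = 7.41, shape2 = (1−μ)s = 1.11.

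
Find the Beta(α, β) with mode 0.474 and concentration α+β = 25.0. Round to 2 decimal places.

Since the density peak of Beta(α,β) is at (α−1)/(α+β−2),
α = 1 + 0.474(25.0−2) = 11.90 and β = 25.0 − 11.90 = 13.10.

α = 11.90, β = 13.10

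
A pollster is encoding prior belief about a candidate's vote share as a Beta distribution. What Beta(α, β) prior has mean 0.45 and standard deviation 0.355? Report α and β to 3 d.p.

Variance = 0.355² = 0.126025. The moment-matching identity α+β = μ(1−μ)/Var − 1 gives
α+β = 0.2475/0.126025 − 1 = 0.9639, so α = μ·0.9639 = 0.434 and β = (1−μ)·0.9639 = 0.530.

α = 0.434, β = 0.530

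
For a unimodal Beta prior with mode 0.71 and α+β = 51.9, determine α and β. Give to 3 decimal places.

α = 36.429, β = 15.471

For α,β>1 the mode is (α−1)/(α+β−2), so α = mode·(κ−2)+1 = 0.71×49.9+1 = 36.429.
And β = (1−mode)·(κ−2)+1 = 0.29×49.9+1 = 15.471.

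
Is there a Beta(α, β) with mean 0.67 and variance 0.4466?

No

For any Beta, Var(X) < E[X]·(1−E[X]).
Here μ(1−μ) = 0.67×0.33 = 0.2211, and 0.4466 ≥ 0.2211.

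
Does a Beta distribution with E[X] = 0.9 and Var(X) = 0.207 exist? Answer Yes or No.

No

The Beta variance bound is σ² < μ(1−μ).
Here μ(1−μ) = 0.9×0.1 = 0.09, and 0.207 ≥ 0.09.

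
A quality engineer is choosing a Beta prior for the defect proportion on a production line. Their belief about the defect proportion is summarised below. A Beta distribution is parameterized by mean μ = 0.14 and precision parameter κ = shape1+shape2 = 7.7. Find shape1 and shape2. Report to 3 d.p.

shape1 = μκ = 0.14×7.7 = 1.078 and shape2 = (1−μ)κ = 0.86×7.7 = 6.622.

shape1 = 1.078, shape2 = 6.622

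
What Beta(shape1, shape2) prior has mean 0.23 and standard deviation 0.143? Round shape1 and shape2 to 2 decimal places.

Variance = 0.143² = 0.020449. The moment-matching identity shape1+shape2 = μ(1−μ)/Var − 1 gives
shape1+shape2 = 0.1771/0.020449 − 1 = 7.6606, so shape1 = μ·7.6606 = 1.76 and shape2 = (1−μ)·7.6606 = 5.90.

shape1 = 1.76, shape2 = 5.90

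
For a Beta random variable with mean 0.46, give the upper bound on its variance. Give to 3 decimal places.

0.248

For fixed mean μ the Beta variance is μ(1−μ)/(α+β+1), increasing as α+β decreases.
Its least upper bound (not attained) is μ(1−μ) = 0.46·0.54 = 0.248.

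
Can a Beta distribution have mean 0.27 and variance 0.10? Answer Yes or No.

Yes

The Beta variance bound is σ² < μ(1−μ).
Here μ(1−μ) = 0.27×0.73 = 0.1971, and 0.10 < 0.1971.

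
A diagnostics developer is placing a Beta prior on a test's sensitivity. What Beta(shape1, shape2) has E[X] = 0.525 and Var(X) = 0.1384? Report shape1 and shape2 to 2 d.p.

shape1 = 0.42, shape2 = 0.38

By moment matching, shape1+shape2 = μ(1−μ)/σ² − 1 = (0.525·0.475)/0.1384 − 1 = 1.8018 − 1 = 0.8018.
Since shape1/(shape1+shape2) = μ, shape1 = 0.525·0.8018 = 0.42 and shape2 = 0.475·0.8018 = 0.38.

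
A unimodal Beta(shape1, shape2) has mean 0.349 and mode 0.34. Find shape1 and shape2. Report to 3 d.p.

shape1 = 12.409, shape2 = 23.147

With s = shape1+shape2: μ = shape1/s and mode = (shape1−1)/(s−2). Eliminating shape1 = μs,
μs − 1 = m(s−2) ⇒ s(μ−m) = 1−2m ⇒ s = 0.32/0.009 = 35.5556.
So shape1 = μs = 12.409, shape2 = (1−μ)s = 23.147.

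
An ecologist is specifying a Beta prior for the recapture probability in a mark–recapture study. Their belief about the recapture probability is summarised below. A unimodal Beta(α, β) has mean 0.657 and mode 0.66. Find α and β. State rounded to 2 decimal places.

α = 70.08, β = 36.59

Let s = α+β. Mean gives α = μs = 0.657s; mode gives (α−1)/(s−2) = 0.66.
Substituting: 0.657s − 1 = 0.66(s−2) = 0.66s − 1.32, so -0.003s = -0.32 and s = 106.6667.
Then α = 0.657×106.6667 = 70.08 and β = s−α = 36.59.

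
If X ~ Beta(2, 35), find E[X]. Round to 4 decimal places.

0.0541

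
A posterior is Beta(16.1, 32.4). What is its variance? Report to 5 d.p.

0.00448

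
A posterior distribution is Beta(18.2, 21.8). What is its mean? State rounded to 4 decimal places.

0.4550

E[X] = α/(α+β) = 18.2/40.0 = 0.4550.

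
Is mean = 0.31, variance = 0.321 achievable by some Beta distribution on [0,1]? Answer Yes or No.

No

For any Beta, Var(X) < E[X]·(1−E[X]).
Here μ(1−μ) = 0.31×0.69 = 0.2139, and 0.321 ≥ 0.2139.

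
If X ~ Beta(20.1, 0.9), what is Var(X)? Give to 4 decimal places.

α+β = 21.0 and αβ = 18.09, so Var = αβ/[(α+β)²(α+β+1)] = 18.09/9702.000 = 0.0019.

0.0019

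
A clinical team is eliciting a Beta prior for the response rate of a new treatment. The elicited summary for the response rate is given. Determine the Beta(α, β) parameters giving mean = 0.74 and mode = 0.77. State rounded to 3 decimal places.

α = 13.320, β = 4.680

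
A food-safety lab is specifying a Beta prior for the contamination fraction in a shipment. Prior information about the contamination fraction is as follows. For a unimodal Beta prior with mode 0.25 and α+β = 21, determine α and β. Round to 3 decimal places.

For α,β>1 the mode is (α−1)/(α+β−2), so α = mode·(κ−2)+1 = 0.25×19+1 = 5.750.
And β = (1−mode)·(κ−2)+1 = 0.75×19+1 = 15.250.

α = 5.750, β = 15.250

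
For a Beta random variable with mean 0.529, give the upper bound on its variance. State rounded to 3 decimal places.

For fixed mean μ the Beta variance is μ(1−μ)/(α+β+1), increasing as α+β decreases.
Its least upper bound (not attained) is μ(1−μ) = 0.529·0.471 = 0.249.

0.249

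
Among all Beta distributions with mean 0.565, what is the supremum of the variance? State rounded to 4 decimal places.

For fixed mean μ the Beta variance is μ(1−μ)/(α+β+1), increasing as α+β decreases.
Its least upper bound (not attained) is μ(1−μ) = 0.565·0.435 = 0.2458.

0.2458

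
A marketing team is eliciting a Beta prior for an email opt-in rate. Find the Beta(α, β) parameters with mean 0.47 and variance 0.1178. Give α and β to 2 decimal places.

α = 0.52, β = 0.59

Let s = α+β. The Beta variance is μ(1−μ)/(s+1).
So s+1 = μ(1−μ)/σ² = (0.47×0.53)/0.1178 = 0.2491/0.1178 = 2.1146, giving s = 1.1146.
Then α = μs = 0.47×1.1146 = 0.52 and β = (1−μ)s = 0.53×1.1146 = 0.59.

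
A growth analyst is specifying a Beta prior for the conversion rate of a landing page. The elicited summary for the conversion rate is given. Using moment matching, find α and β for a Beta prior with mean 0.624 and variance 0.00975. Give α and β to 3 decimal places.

α = 14.392, β = 8.672

Write ν = α+β; then α = μν and Var = μ(1−μ)/(ν+1).
ν = μ(1−μ)/Var − 1 = 0.234624/0.00975 − 1 = 23.0640.
α = 0.624·23.0640 = 14.392, β = 0.376·23.0640 = 8.672.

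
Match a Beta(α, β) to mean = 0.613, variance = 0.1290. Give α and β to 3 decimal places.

Write ν = α+β; then α = μν and Var = μ(1−μ)/(ν+1).
ν = μ(1−μ)/Var − 1 = 0.237231/0.1290 − 1 = 0.8390.
α = 0.613·0.8390 = 0.514, β = 0.387·0.8390 = 0.325.

α = 0.514, β = 0.325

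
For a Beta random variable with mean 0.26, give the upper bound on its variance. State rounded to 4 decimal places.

0.1924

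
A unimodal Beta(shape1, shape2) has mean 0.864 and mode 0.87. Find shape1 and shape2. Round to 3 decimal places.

Let s = shape1+shape2. Mean gives shape1 = μs = 0.864s; mode gives (shape1−1)/(s−2) = 0.87.
Substituting: 0.864s − 1 = 0.87(s−2) = 0.87s − 1.74, so -0.006s = -0.74 and s = 123.3333.
Then shape1 = 0.864×123.3333 = 106.560 and shape2 = s−shape1 = 16.773.

shape1 = 106.560, shape2 = 16.773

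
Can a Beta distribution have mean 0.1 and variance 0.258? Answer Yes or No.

The Beta variance bound is σ² < μ(1−μ).
Here μ(1−μ) = 0.1×0.9 = 0.09, and 0.258 ≥ 0.09.

No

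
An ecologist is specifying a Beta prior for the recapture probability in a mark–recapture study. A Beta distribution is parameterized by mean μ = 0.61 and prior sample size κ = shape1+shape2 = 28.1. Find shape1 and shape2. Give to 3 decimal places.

shape1 = 17.141, shape2 = 10.959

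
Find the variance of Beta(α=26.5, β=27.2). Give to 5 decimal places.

0.00457

α+β = 53.7 and αβ = 720.80, so Var = αβ/[(α+β)²(α+β+1)] = 720.80/157737.843 = 0.00457.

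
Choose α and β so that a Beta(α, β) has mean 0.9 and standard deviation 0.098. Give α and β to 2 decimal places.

α = 7.53, β = 0.84

σ² = 0.098² = 0.009604.
With s = α+β, Var = μ(1−μ)/(s+1), so s+1 = (0.9×0.1)/0.009604 = 9.3711 and s = 8.3711.
α = μs = 7.53, β = (1−μ)s = 0.84.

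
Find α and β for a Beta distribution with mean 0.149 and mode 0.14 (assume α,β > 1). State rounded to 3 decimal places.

α = 11.920, β = 68.080

With s = α+β: μ = α/s and mode = (α−1)/(s−2). Eliminating α = μs,
μs − 1 = m(s−2) ⇒ s(μ−m) = 1−2m ⇒ s = 0.72/0.009 = 80.0000.
So α = μs = 11.920, β = (1−μ)s = 68.080.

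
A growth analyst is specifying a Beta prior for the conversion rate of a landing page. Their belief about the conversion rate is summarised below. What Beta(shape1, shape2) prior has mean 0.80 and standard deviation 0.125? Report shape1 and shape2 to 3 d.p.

shape1 = 7.392, shape2 = 1.848

First σ² = 0.015625. Setting shape1 = μn, shape2 = (1−μ)n with n = shape1+shape2,
μ(1−μ)/(n+1) = 0.015625 ⇒ n+1 = 0.1600/0.015625 = 10.2400 ⇒ n = 9.2400.
Hence shape1 = 0.80×9.2400 = 7.392, shape2 = 0.20×9.2400 = 1.848.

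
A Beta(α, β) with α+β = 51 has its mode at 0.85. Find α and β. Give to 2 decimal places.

α = 42.65, β = 8.35

For α,β>1 the mode is (α−1)/(α+β−2), so α = mode·(κ−2)+1 = 0.85×49+1 = 42.65.
And β = (1−mode)·(κ−2)+1 = 0.15×49+1 = 8.35.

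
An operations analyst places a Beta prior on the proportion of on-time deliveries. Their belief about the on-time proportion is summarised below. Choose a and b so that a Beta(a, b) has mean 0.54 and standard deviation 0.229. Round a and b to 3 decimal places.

a = 2.018, b = 1.719

Variance = 0.229² = 0.052441. The moment-matching identity a+b = μ(1−μ)/Var − 1 gives
a+b = 0.2484/0.052441 − 1 = 3.7368, so a = μ·3.7368 = 2.018 and b = (1−μ)·3.7368 = 1.719.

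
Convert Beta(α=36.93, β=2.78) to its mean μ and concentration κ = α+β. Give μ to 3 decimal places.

κ = α+β = 36.93+2.78 = 39.71; μ = α/κ = 36.93/39.71 = 0.930.

μ = 0.930, κ = 39.71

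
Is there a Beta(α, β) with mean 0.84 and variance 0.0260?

Yes

A Beta with mean μ has variance μ(1−μ)/(α+β+1) < μ(1−μ).
Here μ(1−μ) = 0.84×0.16 = 0.1344, and 0.0260 < 0.1344.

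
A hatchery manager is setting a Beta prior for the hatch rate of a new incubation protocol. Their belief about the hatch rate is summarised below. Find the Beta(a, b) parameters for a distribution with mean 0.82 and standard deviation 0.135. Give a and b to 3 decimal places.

a = 5.821, b = 1.278

Variance = 0.135² = 0.018225. The moment-matching identity a+b = μ(1−μ)/Var − 1 gives
a+b = 0.1476/0.018225 − 1 = 7.0988, so a = μ·7.0988 = 5.821 and b = (1−μ)·7.0988 = 1.278.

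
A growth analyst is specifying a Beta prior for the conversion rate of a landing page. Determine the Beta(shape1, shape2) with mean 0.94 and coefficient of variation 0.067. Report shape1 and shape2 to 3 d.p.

Var = (CV·μ)² = (0.067×0.94)² = 0.003966.
shape1+shape2 = μ(1−μ)/Var − 1 = 0.0564/0.003966 − 1 = 13.2192.
Thus shape1 = 0.94·13.2192 = 12.426 and shape2 = 0.06·13.2192 = 0.793.

shape1 = 12.426, shape2 = 0.793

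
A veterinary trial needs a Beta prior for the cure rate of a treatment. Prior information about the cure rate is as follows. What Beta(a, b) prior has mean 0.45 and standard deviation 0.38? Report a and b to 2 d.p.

a = 0.32, b = 0.39

Variance = 0.38² = 0.1444. The moment-matching identity a+b = μ(1−μ)/Var − 1 gives
a+b = 0.2475/0.1444 − 1 = 0.7140, so a = μ·0.7140 = 0.32 and b = (1−μ)·0.7140 = 0.39.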